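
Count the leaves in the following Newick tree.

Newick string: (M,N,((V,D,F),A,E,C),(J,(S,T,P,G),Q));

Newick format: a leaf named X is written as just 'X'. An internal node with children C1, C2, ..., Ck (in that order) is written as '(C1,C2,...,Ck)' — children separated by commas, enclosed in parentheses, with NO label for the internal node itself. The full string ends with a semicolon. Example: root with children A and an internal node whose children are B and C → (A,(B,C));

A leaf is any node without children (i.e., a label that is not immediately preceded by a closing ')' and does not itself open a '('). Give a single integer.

Newick: (M,N,((V,D,F),A,E,C),(J,(S,T,P,G),Q));
Scan left-to-right; a leaf is any maximal label run not followed by '(':
  pos 1: leaf 'M' → count = 1
  pos 3: leaf 'N' → count = 2
  pos 7: leaf 'V' → count = 3
  pos 9: leaf 'D' → count = 4
  pos 11: leaf 'F' → count = 5
  pos 14: leaf 'A' → count = 6
  pos 16: leaf 'E' → count = 7
  pos 18: leaf 'C' → count = 8
  pos 22: leaf 'J' → count = 9
  pos 25: leaf 'S' → count = 10
  pos 27: leaf 'T' → count = 11
  pos 29: leaf 'P' → count = 12
  pos 31: leaf 'G' → count = 13
  pos 34: leaf 'Q' → count = 14
Total leaves: 14

Answer: 14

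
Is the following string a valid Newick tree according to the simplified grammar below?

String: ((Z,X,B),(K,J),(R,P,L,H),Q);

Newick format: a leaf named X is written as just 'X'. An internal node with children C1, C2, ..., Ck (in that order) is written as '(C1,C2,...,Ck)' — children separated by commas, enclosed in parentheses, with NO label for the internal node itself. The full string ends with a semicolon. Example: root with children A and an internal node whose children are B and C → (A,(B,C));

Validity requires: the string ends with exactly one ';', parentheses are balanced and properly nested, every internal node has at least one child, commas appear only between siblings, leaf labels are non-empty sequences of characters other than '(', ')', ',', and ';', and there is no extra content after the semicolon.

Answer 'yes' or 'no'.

Input: ((Z,X,B),(K,J),(R,P,L,H),Q);
Paren balance: 4 '(' vs 4 ')' OK
Ends with single ';': True
Full parse: OK
Valid: True

Answer: yes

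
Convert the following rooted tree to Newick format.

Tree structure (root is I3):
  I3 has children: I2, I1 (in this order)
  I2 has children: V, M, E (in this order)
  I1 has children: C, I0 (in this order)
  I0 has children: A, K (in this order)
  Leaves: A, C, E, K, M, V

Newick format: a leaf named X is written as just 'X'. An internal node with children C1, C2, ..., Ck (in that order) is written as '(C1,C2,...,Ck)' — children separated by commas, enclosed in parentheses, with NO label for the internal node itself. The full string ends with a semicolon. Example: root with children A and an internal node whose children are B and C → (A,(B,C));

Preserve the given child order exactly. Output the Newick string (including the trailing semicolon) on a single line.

Answer: ((V,M,E),(C,(A,K)));

Derivation:
internal I3 with children ['I2', 'I1']
  internal I2 with children ['V', 'M', 'E']
    leaf 'V' → 'V'
    leaf 'M' → 'M'
    leaf 'E' → 'E'
  → '(V,M,E)'
  internal I1 with children ['C', 'I0']
    leaf 'C' → 'C'
    internal I0 with children ['A', 'K']
      leaf 'A' → 'A'
      leaf 'K' → 'K'
    → '(A,K)'
  → '(C,(A,K))'
→ '((V,M,E),(C,(A,K)))'
Final: ((V,M,E),(C,(A,K)));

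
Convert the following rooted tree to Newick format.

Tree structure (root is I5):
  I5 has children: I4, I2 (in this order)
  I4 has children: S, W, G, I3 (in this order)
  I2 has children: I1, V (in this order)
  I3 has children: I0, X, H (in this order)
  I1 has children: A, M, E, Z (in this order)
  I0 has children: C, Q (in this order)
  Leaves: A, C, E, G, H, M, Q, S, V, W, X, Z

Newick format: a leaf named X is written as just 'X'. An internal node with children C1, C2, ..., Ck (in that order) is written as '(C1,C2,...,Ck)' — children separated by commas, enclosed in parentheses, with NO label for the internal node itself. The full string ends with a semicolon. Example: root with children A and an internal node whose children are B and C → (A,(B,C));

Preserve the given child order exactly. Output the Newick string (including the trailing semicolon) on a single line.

Answer: ((S,W,G,((C,Q),X,H)),((A,M,E,Z),V));

Derivation:
internal I5 with children ['I4', 'I2']
  internal I4 with children ['S', 'W', 'G', 'I3']
    leaf 'S' → 'S'
    leaf 'W' → 'W'
    leaf 'G' → 'G'
    internal I3 with children ['I0', 'X', 'H']
      internal I0 with children ['C', 'Q']
        leaf 'C' → 'C'
        leaf 'Q' → 'Q'
      → '(C,Q)'
      leaf 'X' → 'X'
      leaf 'H' → 'H'
    → '((C,Q),X,H)'
  → '(S,W,G,((C,Q),X,H))'
  internal I2 with children ['I1', 'V']
    internal I1 with children ['A', 'M', 'E', 'Z']
      leaf 'A' → 'A'
      leaf 'M' → 'M'
      leaf 'E' → 'E'
      leaf 'Z' → 'Z'
    → '(A,M,E,Z)'
    leaf 'V' → 'V'
  → '((A,M,E,Z),V)'
→ '((S,W,G,((C,Q),X,H)),((A,M,E,Z),V))'
Final: ((S,W,G,((C,Q),X,H)),((A,M,E,Z),V));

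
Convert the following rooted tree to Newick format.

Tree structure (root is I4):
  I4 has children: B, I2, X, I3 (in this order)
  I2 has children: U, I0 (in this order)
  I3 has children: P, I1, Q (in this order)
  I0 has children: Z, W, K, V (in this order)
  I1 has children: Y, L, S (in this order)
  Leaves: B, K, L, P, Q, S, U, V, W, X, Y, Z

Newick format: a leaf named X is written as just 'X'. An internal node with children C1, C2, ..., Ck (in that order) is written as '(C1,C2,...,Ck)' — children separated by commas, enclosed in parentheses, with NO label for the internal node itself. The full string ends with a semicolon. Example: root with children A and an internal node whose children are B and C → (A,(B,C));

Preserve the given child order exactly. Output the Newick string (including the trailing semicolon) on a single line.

Answer: (B,(U,(Z,W,K,V)),X,(P,(Y,L,S),Q));

Derivation:
internal I4 with children ['B', 'I2', 'X', 'I3']
  leaf 'B' → 'B'
  internal I2 with children ['U', 'I0']
    leaf 'U' → 'U'
    internal I0 with children ['Z', 'W', 'K', 'V']
      leaf 'Z' → 'Z'
      leaf 'W' → 'W'
      leaf 'K' → 'K'
      leaf 'V' → 'V'
    → '(Z,W,K,V)'
  → '(U,(Z,W,K,V))'
  leaf 'X' → 'X'
  internal I3 with children ['P', 'I1', 'Q']
    leaf 'P' → 'P'
    internal I1 with children ['Y', 'L', 'S']
      leaf 'Y' → 'Y'
      leaf 'L' → 'L'
      leaf 'S' → 'S'
    → '(Y,L,S)'
    leaf 'Q' → 'Q'
  → '(P,(Y,L,S),Q)'
→ '(B,(U,(Z,W,K,V)),X,(P,(Y,L,S),Q))'
Final: (B,(U,(Z,W,K,V)),X,(P,(Y,L,S),Q));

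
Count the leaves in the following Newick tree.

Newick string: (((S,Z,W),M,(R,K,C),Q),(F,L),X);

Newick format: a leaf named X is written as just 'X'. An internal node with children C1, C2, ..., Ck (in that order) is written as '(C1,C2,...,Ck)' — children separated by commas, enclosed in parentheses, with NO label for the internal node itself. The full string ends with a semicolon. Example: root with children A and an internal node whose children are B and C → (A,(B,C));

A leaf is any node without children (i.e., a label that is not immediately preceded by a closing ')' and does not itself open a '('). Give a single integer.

Newick: (((S,Z,W),M,(R,K,C),Q),(F,L),X);
Scan left-to-right; a leaf is any maximal label run not followed by '(':
  pos 3: leaf 'S' → count = 1
  pos 5: leaf 'Z' → count = 2
  pos 7: leaf 'W' → count = 3
  pos 10: leaf 'M' → count = 4
  pos 13: leaf 'R' → count = 5
  pos 15: leaf 'K' → count = 6
  pos 17: leaf 'C' → count = 7
  pos 20: leaf 'Q' → count = 8
  pos 24: leaf 'F' → count = 9
  pos 26: leaf 'L' → count = 10
  pos 29: leaf 'X' → count = 11
Total leaves: 11

Answer: 11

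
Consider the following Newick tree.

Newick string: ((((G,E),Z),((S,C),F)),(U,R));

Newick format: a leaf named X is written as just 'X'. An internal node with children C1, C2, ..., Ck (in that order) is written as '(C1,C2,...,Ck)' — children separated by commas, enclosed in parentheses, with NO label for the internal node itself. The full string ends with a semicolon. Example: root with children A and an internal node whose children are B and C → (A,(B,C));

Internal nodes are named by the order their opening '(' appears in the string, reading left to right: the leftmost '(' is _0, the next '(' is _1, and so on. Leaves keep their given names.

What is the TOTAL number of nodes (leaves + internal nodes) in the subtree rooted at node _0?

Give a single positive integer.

Answer: 15

Derivation:
Newick: ((((G,E),Z),((S,C),F)),(U,R));
Locate _0: it is the '(' at position 0 (the 1st '(' reading left to right).
Query: subtree rooted at _0
_0: subtree_size = 1 + 14
  _1: subtree_size = 1 + 10
    _2: subtree_size = 1 + 4
      _3: subtree_size = 1 + 2
        G: subtree_size = 1 + 0
        E: subtree_size = 1 + 0
      Z: subtree_size = 1 + 0
    _4: subtree_size = 1 + 4
      _5: subtree_size = 1 + 2
        S: subtree_size = 1 + 0
        C: subtree_size = 1 + 0
      F: subtree_size = 1 + 0
  _6: subtree_size = 1 + 2
    U: subtree_size = 1 + 0
    R: subtree_size = 1 + 0
Total subtree size of _0: 15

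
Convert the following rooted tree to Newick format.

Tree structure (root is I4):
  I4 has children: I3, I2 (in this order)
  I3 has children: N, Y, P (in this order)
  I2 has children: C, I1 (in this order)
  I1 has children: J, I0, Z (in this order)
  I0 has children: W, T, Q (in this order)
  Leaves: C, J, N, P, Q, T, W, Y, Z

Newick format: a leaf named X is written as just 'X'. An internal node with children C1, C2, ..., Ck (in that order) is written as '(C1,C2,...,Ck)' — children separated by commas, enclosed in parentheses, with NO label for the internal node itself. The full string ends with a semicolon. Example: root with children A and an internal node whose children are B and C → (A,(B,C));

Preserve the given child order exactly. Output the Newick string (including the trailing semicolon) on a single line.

Answer: ((N,Y,P),(C,(J,(W,T,Q),Z)));

Derivation:
internal I4 with children ['I3', 'I2']
  internal I3 with children ['N', 'Y', 'P']
    leaf 'N' → 'N'
    leaf 'Y' → 'Y'
    leaf 'P' → 'P'
  → '(N,Y,P)'
  internal I2 with children ['C', 'I1']
    leaf 'C' → 'C'
    internal I1 with children ['J', 'I0', 'Z']
      leaf 'J' → 'J'
      internal I0 with children ['W', 'T', 'Q']
        leaf 'W' → 'W'
        leaf 'T' → 'T'
        leaf 'Q' → 'Q'
      → '(W,T,Q)'
      leaf 'Z' → 'Z'
    → '(J,(W,T,Q),Z)'
  → '(C,(J,(W,T,Q),Z))'
→ '((N,Y,P),(C,(J,(W,T,Q),Z)))'
Final: ((N,Y,P),(C,(J,(W,T,Q),Z)));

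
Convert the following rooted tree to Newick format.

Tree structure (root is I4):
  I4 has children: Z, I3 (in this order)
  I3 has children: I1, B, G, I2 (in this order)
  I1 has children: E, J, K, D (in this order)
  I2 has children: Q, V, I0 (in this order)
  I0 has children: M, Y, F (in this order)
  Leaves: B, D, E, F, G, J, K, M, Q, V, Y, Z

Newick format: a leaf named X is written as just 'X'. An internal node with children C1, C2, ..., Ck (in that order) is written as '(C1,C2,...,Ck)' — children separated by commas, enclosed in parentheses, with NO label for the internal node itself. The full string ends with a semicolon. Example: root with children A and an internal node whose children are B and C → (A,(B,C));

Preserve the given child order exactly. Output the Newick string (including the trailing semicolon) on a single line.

Answer: (Z,((E,J,K,D),B,G,(Q,V,(M,Y,F))));

Derivation:
internal I4 with children ['Z', 'I3']
  leaf 'Z' → 'Z'
  internal I3 with children ['I1', 'B', 'G', 'I2']
    internal I1 with children ['E', 'J', 'K', 'D']
      leaf 'E' → 'E'
      leaf 'J' → 'J'
      leaf 'K' → 'K'
      leaf 'D' → 'D'
    → '(E,J,K,D)'
    leaf 'B' → 'B'
    leaf 'G' → 'G'
    internal I2 with children ['Q', 'V', 'I0']
      leaf 'Q' → 'Q'
      leaf 'V' → 'V'
      internal I0 with children ['M', 'Y', 'F']
        leaf 'M' → 'M'
        leaf 'Y' → 'Y'
        leaf 'F' → 'F'
      → '(M,Y,F)'
    → '(Q,V,(M,Y,F))'
  → '((E,J,K,D),B,G,(Q,V,(M,Y,F)))'
→ '(Z,((E,J,K,D),B,G,(Q,V,(M,Y,F))))'
Final: (Z,((E,J,K,D),B,G,(Q,V,(M,Y,F))));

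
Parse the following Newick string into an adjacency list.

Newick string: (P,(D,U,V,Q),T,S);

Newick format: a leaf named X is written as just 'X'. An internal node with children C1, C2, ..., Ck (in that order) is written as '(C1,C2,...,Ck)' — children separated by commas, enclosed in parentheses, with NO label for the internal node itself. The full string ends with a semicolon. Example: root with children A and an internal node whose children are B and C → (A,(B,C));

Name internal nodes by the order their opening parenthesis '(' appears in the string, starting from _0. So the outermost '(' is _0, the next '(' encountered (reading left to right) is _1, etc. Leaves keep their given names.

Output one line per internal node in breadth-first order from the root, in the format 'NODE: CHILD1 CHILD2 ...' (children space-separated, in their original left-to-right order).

Answer: _0: P _1 T S
_1: D U V Q

Derivation:
Input: (P,(D,U,V,Q),T,S);
Scanning left-to-right, naming '(' by encounter order:
  pos 0: '(' -> open internal node _0 (depth 1)
  pos 3: '(' -> open internal node _1 (depth 2)
  pos 11: ')' -> close internal node _1 (now at depth 1)
  pos 16: ')' -> close internal node _0 (now at depth 0)
Total internal nodes: 2
BFS adjacency from root:
  _0: P _1 T S
  _1: D U V Q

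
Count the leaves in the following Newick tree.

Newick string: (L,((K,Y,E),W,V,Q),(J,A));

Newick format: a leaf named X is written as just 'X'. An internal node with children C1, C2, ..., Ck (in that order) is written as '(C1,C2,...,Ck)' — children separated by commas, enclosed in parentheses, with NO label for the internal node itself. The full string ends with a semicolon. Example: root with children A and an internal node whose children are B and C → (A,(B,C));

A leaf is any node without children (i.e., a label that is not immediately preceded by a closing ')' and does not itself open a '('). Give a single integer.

Answer: 9

Derivation:
Newick: (L,((K,Y,E),W,V,Q),(J,A));
Scan left-to-right; a leaf is any maximal label run not followed by '(':
  pos 1: leaf 'L' → count = 1
  pos 5: leaf 'K' → count = 2
  pos 7: leaf 'Y' → count = 3
  pos 9: leaf 'E' → count = 4
  pos 12: leaf 'W' → count = 5
  pos 14: leaf 'V' → count = 6
  pos 16: leaf 'Q' → count = 7
  pos 20: leaf 'J' → count = 8
  pos 22: leaf 'A' → count = 9
Total leaves: 9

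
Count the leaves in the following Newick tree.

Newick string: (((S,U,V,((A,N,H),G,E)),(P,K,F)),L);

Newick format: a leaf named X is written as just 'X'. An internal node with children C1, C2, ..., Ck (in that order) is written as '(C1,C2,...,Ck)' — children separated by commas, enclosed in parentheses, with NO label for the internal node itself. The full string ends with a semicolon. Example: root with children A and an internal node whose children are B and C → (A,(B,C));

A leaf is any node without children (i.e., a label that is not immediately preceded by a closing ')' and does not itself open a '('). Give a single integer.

Newick: (((S,U,V,((A,N,H),G,E)),(P,K,F)),L);
Scan left-to-right; a leaf is any maximal label run not followed by '(':
  pos 3: leaf 'S' → count = 1
  pos 5: leaf 'U' → count = 2
  pos 7: leaf 'V' → count = 3
  pos 11: leaf 'A' → count = 4
  pos 13: leaf 'N' → count = 5
  pos 15: leaf 'H' → count = 6
  pos 18: leaf 'G' → count = 7
  pos 20: leaf 'E' → count = 8
  pos 25: leaf 'P' → count = 9
  pos 27: leaf 'K' → count = 10
  pos 29: leaf 'F' → count = 11
  pos 33: leaf 'L' → count = 12
Total leaves: 12

Answer: 12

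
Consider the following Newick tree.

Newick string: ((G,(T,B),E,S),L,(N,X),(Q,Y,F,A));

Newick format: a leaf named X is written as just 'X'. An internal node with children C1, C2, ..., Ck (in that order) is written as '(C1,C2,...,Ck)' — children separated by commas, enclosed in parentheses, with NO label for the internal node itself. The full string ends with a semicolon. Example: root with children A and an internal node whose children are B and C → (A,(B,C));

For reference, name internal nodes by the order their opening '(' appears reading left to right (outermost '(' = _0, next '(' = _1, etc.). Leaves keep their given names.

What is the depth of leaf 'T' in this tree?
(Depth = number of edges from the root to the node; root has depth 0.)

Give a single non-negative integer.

Answer: 3

Derivation:
Newick: ((G,(T,B),E,S),L,(N,X),(Q,Y,F,A));
Naming internals by '(' encounter order: outermost '(' = _0, next = _1, ...
Query node: T
Path from root: _0 -> _1 -> _2 -> T
Depth of T: 3 (number of edges from root)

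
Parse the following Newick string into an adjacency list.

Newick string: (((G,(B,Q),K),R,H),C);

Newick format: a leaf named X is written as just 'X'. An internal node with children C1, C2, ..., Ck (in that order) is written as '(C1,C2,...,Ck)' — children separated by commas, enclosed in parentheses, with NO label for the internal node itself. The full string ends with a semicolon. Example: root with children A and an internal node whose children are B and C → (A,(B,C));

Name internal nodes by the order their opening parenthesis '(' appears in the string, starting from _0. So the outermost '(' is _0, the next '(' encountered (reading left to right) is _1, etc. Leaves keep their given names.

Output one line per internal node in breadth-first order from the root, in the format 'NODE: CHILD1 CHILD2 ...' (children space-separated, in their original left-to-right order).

Answer: _0: _1 C
_1: _2 R H
_2: G _3 K
_3: B Q

Derivation:
Input: (((G,(B,Q),K),R,H),C);
Scanning left-to-right, naming '(' by encounter order:
  pos 0: '(' -> open internal node _0 (depth 1)
  pos 1: '(' -> open internal node _1 (depth 2)
  pos 2: '(' -> open internal node _2 (depth 3)
  pos 5: '(' -> open internal node _3 (depth 4)
  pos 9: ')' -> close internal node _3 (now at depth 3)
  pos 12: ')' -> close internal node _2 (now at depth 2)
  pos 17: ')' -> close internal node _1 (now at depth 1)
  pos 20: ')' -> close internal node _0 (now at depth 0)
Total internal nodes: 4
BFS adjacency from root:
  _0: _1 C
  _1: _2 R H
  _2: G _3 K
  _3: B Q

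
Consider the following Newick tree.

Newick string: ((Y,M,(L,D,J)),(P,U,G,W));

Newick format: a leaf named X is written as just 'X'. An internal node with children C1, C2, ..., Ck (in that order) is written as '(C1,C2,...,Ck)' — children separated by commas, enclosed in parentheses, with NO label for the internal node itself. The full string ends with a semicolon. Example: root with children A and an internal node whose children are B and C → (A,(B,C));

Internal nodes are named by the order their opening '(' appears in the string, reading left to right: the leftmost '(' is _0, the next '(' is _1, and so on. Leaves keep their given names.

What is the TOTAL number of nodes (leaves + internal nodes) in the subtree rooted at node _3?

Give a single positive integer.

Newick: ((Y,M,(L,D,J)),(P,U,G,W));
Locate _3: it is the '(' at position 15 (the 4th '(' reading left to right).
Query: subtree rooted at _3
_3: subtree_size = 1 + 4
  P: subtree_size = 1 + 0
  U: subtree_size = 1 + 0
  G: subtree_size = 1 + 0
  W: subtree_size = 1 + 0
Total subtree size of _3: 5

Answer: 5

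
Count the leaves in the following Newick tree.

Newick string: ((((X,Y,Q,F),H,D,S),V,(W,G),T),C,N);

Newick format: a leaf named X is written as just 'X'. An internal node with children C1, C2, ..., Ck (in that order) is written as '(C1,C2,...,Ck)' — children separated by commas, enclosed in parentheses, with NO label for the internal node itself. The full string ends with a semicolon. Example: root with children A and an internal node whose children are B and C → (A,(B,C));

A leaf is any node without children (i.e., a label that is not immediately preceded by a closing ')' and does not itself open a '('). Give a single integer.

Newick: ((((X,Y,Q,F),H,D,S),V,(W,G),T),C,N);
Scan left-to-right; a leaf is any maximal label run not followed by '(':
  pos 4: leaf 'X' → count = 1
  pos 6: leaf 'Y' → count = 2
  pos 8: leaf 'Q' → count = 3
  pos 10: leaf 'F' → count = 4
  pos 13: leaf 'H' → count = 5
  pos 15: leaf 'D' → count = 6
  pos 17: leaf 'S' → count = 7
  pos 20: leaf 'V' → count = 8
  pos 23: leaf 'W' → count = 9
  pos 25: leaf 'G' → count = 10
  pos 28: leaf 'T' → count = 11
  pos 31: leaf 'C' → count = 12
  pos 33: leaf 'N' → count = 13
Total leaves: 13

Answer: 13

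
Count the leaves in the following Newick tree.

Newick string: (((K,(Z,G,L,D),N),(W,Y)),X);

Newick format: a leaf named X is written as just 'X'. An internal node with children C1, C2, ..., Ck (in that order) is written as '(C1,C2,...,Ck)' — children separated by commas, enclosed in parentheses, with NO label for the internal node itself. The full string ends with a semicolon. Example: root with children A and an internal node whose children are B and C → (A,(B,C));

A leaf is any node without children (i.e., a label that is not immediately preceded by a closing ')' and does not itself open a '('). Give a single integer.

Answer: 9

Derivation:
Newick: (((K,(Z,G,L,D),N),(W,Y)),X);
Scan left-to-right; a leaf is any maximal label run not followed by '(':
  pos 3: leaf 'K' → count = 1
  pos 6: leaf 'Z' → count = 2
  pos 8: leaf 'G' → count = 3
  pos 10: leaf 'L' → count = 4
  pos 12: leaf 'D' → count = 5
  pos 15: leaf 'N' → count = 6
  pos 19: leaf 'W' → count = 7
  pos 21: leaf 'Y' → count = 8
  pos 25: leaf 'X' → count = 9
Total leaves: 9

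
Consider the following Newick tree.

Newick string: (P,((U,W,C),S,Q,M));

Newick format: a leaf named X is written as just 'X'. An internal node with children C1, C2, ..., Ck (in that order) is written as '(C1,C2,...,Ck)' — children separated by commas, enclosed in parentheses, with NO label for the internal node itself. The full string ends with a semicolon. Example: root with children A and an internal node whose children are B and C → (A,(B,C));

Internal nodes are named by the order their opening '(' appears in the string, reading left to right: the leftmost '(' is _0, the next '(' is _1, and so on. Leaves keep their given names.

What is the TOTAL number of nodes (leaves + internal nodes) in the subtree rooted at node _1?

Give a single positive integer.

Newick: (P,((U,W,C),S,Q,M));
Locate _1: it is the '(' at position 3 (the 2nd '(' reading left to right).
Query: subtree rooted at _1
_1: subtree_size = 1 + 7
  _2: subtree_size = 1 + 3
    U: subtree_size = 1 + 0
    W: subtree_size = 1 + 0
    C: subtree_size = 1 + 0
  S: subtree_size = 1 + 0
  Q: subtree_size = 1 + 0
  M: subtree_size = 1 + 0
Total subtree size of _1: 8

Answer: 8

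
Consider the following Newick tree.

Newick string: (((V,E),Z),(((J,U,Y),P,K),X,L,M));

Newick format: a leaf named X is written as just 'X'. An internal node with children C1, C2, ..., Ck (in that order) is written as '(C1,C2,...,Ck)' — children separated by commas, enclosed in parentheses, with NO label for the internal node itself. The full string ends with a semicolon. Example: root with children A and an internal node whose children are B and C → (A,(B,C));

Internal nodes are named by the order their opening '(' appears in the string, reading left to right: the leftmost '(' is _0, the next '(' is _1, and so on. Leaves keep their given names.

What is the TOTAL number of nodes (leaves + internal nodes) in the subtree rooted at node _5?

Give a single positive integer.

Answer: 4

Derivation:
Newick: (((V,E),Z),(((J,U,Y),P,K),X,L,M));
Locate _5: it is the '(' at position 13 (the 6th '(' reading left to right).
Query: subtree rooted at _5
_5: subtree_size = 1 + 3
  J: subtree_size = 1 + 0
  U: subtree_size = 1 + 0
  Y: subtree_size = 1 + 0
Total subtree size of _5: 4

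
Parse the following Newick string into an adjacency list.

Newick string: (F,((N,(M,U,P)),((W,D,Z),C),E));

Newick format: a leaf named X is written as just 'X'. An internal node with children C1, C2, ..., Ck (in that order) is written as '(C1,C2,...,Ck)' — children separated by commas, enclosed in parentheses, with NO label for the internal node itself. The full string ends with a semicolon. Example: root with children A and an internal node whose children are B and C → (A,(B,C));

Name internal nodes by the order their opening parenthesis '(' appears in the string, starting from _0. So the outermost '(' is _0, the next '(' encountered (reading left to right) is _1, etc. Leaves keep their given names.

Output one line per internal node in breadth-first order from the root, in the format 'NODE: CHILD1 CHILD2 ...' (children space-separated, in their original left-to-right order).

Answer: _0: F _1
_1: _2 _4 E
_2: N _3
_4: _5 C
_3: M U P
_5: W D Z

Derivation:
Input: (F,((N,(M,U,P)),((W,D,Z),C),E));
Scanning left-to-right, naming '(' by encounter order:
  pos 0: '(' -> open internal node _0 (depth 1)
  pos 3: '(' -> open internal node _1 (depth 2)
  pos 4: '(' -> open internal node _2 (depth 3)
  pos 7: '(' -> open internal node _3 (depth 4)
  pos 13: ')' -> close internal node _3 (now at depth 3)
  pos 14: ')' -> close internal node _2 (now at depth 2)
  pos 16: '(' -> open internal node _4 (depth 3)
  pos 17: '(' -> open internal node _5 (depth 4)
  pos 23: ')' -> close internal node _5 (now at depth 3)
  pos 26: ')' -> close internal node _4 (now at depth 2)
  pos 29: ')' -> close internal node _1 (now at depth 1)
  pos 30: ')' -> close internal node _0 (now at depth 0)
Total internal nodes: 6
BFS adjacency from root:
  _0: F _1
  _1: _2 _4 E
  _2: N _3
  _4: _5 C
  _3: M U P
  _5: W D Z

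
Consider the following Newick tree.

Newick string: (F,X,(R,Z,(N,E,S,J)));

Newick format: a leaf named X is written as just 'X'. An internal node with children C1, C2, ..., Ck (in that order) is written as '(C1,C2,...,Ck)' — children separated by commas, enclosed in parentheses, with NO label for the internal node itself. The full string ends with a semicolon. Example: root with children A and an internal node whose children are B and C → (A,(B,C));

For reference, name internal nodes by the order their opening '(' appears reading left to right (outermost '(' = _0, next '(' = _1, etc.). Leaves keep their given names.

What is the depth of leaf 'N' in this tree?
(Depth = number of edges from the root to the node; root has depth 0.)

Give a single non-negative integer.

Answer: 3

Derivation:
Newick: (F,X,(R,Z,(N,E,S,J)));
Naming internals by '(' encounter order: outermost '(' = _0, next = _1, ...
Query node: N
Path from root: _0 -> _1 -> _2 -> N
Depth of N: 3 (number of edges from root)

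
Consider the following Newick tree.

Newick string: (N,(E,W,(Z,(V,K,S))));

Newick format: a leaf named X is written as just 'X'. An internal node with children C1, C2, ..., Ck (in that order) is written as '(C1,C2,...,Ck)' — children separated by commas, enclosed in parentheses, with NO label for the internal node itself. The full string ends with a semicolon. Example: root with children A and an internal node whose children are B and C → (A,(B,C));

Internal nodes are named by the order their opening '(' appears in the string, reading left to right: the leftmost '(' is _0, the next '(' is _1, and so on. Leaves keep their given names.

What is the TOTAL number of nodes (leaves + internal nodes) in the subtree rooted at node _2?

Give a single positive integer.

Newick: (N,(E,W,(Z,(V,K,S))));
Locate _2: it is the '(' at position 8 (the 3rd '(' reading left to right).
Query: subtree rooted at _2
_2: subtree_size = 1 + 5
  Z: subtree_size = 1 + 0
  _3: subtree_size = 1 + 3
    V: subtree_size = 1 + 0
    K: subtree_size = 1 + 0
    S: subtree_size = 1 + 0
Total subtree size of _2: 6

Answer: 6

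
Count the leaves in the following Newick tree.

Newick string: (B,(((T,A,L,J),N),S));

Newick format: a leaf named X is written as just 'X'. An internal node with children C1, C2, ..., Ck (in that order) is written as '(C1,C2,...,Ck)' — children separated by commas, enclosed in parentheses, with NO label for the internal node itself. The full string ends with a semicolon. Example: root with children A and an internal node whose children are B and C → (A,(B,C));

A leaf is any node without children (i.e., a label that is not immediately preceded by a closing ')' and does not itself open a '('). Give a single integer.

Newick: (B,(((T,A,L,J),N),S));
Scan left-to-right; a leaf is any maximal label run not followed by '(':
  pos 1: leaf 'B' → count = 1
  pos 6: leaf 'T' → count = 2
  pos 8: leaf 'A' → count = 3
  pos 10: leaf 'L' → count = 4
  pos 12: leaf 'J' → count = 5
  pos 15: leaf 'N' → count = 6
  pos 18: leaf 'S' → count = 7
Total leaves: 7

Answer: 7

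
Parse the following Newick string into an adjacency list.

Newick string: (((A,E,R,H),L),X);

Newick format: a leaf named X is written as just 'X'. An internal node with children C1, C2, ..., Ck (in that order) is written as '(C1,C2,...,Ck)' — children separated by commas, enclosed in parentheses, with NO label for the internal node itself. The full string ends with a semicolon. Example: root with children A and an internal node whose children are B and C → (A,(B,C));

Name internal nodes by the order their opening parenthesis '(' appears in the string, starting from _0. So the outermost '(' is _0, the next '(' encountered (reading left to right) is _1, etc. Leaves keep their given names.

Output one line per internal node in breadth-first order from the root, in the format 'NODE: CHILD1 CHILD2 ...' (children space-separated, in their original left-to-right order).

Answer: _0: _1 X
_1: _2 L
_2: A E R H

Derivation:
Input: (((A,E,R,H),L),X);
Scanning left-to-right, naming '(' by encounter order:
  pos 0: '(' -> open internal node _0 (depth 1)
  pos 1: '(' -> open internal node _1 (depth 2)
  pos 2: '(' -> open internal node _2 (depth 3)
  pos 10: ')' -> close internal node _2 (now at depth 2)
  pos 13: ')' -> close internal node _1 (now at depth 1)
  pos 16: ')' -> close internal node _0 (now at depth 0)
Total internal nodes: 3
BFS adjacency from root:
  _0: _1 X
  _1: _2 L
  _2: A E R H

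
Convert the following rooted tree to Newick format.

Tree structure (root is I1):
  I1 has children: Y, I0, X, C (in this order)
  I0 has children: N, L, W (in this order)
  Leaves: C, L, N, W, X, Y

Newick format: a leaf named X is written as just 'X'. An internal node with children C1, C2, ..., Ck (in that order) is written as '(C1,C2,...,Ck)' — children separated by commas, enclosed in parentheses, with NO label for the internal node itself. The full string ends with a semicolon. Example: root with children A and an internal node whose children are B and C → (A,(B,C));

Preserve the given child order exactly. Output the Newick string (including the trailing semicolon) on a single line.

Answer: (Y,(N,L,W),X,C);

Derivation:
internal I1 with children ['Y', 'I0', 'X', 'C']
  leaf 'Y' → 'Y'
  internal I0 with children ['N', 'L', 'W']
    leaf 'N' → 'N'
    leaf 'L' → 'L'
    leaf 'W' → 'W'
  → '(N,L,W)'
  leaf 'X' → 'X'
  leaf 'C' → 'C'
→ '(Y,(N,L,W),X,C)'
Final: (Y,(N,L,W),X,C);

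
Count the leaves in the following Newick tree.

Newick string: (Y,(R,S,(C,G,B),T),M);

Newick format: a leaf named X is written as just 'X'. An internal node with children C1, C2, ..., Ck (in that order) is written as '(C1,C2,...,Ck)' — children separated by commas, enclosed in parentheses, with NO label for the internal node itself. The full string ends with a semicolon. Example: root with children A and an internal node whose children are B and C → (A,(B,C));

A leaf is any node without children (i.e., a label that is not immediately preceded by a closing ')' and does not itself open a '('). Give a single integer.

Newick: (Y,(R,S,(C,G,B),T),M);
Scan left-to-right; a leaf is any maximal label run not followed by '(':
  pos 1: leaf 'Y' → count = 1
  pos 4: leaf 'R' → count = 2
  pos 6: leaf 'S' → count = 3
  pos 9: leaf 'C' → count = 4
  pos 11: leaf 'G' → count = 5
  pos 13: leaf 'B' → count = 6
  pos 16: leaf 'T' → count = 7
  pos 19: leaf 'M' → count = 8
Total leaves: 8

Answer: 8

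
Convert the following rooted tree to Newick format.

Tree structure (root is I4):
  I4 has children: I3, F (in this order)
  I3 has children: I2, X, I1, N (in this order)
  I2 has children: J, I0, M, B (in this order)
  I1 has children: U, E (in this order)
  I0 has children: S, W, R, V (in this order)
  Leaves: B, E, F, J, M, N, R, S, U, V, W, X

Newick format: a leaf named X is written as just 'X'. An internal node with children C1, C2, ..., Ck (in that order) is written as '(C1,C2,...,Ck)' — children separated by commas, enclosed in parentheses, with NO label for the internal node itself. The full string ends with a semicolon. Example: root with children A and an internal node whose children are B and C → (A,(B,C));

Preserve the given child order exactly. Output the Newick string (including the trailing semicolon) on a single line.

internal I4 with children ['I3', 'F']
  internal I3 with children ['I2', 'X', 'I1', 'N']
    internal I2 with children ['J', 'I0', 'M', 'B']
      leaf 'J' → 'J'
      internal I0 with children ['S', 'W', 'R', 'V']
        leaf 'S' → 'S'
        leaf 'W' → 'W'
        leaf 'R' → 'R'
        leaf 'V' → 'V'
      → '(S,W,R,V)'
      leaf 'M' → 'M'
      leaf 'B' → 'B'
    → '(J,(S,W,R,V),M,B)'
    leaf 'X' → 'X'
    internal I1 with children ['U', 'E']
      leaf 'U' → 'U'
      leaf 'E' → 'E'
    → '(U,E)'
    leaf 'N' → 'N'
  → '((J,(S,W,R,V),M,B),X,(U,E),N)'
  leaf 'F' → 'F'
→ '(((J,(S,W,R,V),M,B),X,(U,E),N),F)'
Final: (((J,(S,W,R,V),M,B),X,(U,E),N),F);

Answer: (((J,(S,W,R,V),M,B),X,(U,E),N),F);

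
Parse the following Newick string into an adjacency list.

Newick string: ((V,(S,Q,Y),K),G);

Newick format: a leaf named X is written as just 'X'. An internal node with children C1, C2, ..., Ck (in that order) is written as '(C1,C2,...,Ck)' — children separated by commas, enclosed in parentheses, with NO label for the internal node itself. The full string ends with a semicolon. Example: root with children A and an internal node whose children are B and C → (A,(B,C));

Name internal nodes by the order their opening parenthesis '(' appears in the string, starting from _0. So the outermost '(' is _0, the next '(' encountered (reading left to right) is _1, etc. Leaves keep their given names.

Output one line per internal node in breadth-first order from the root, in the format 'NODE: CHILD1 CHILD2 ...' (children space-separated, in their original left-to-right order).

Input: ((V,(S,Q,Y),K),G);
Scanning left-to-right, naming '(' by encounter order:
  pos 0: '(' -> open internal node _0 (depth 1)
  pos 1: '(' -> open internal node _1 (depth 2)
  pos 4: '(' -> open internal node _2 (depth 3)
  pos 10: ')' -> close internal node _2 (now at depth 2)
  pos 13: ')' -> close internal node _1 (now at depth 1)
  pos 16: ')' -> close internal node _0 (now at depth 0)
Total internal nodes: 3
BFS adjacency from root:
  _0: _1 G
  _1: V _2 K
  _2: S Q Y

Answer: _0: _1 G
_1: V _2 K
_2: S Q Y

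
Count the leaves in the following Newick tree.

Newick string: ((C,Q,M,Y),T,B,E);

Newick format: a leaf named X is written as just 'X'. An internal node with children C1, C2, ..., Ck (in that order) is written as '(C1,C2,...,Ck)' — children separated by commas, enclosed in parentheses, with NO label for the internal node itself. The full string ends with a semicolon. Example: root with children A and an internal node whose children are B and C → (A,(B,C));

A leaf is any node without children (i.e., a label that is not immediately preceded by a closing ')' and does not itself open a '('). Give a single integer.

Answer: 7

Derivation:
Newick: ((C,Q,M,Y),T,B,E);
Scan left-to-right; a leaf is any maximal label run not followed by '(':
  pos 2: leaf 'C' → count = 1
  pos 4: leaf 'Q' → count = 2
  pos 6: leaf 'M' → count = 3
  pos 8: leaf 'Y' → count = 4
  pos 11: leaf 'T' → count = 5
  pos 13: leaf 'B' → count = 6
  pos 15: leaf 'E' → count = 7
Total leaves: 7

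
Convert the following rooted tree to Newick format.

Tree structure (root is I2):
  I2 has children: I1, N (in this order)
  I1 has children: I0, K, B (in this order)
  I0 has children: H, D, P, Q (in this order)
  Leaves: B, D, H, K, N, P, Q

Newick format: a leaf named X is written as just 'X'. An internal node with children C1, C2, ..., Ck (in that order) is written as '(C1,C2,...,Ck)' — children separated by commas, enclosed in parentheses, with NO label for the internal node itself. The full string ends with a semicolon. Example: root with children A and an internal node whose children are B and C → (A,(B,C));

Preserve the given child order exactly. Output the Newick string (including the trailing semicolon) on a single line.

internal I2 with children ['I1', 'N']
  internal I1 with children ['I0', 'K', 'B']
    internal I0 with children ['H', 'D', 'P', 'Q']
      leaf 'H' → 'H'
      leaf 'D' → 'D'
      leaf 'P' → 'P'
      leaf 'Q' → 'Q'
    → '(H,D,P,Q)'
    leaf 'K' → 'K'
    leaf 'B' → 'B'
  → '((H,D,P,Q),K,B)'
  leaf 'N' → 'N'
→ '(((H,D,P,Q),K,B),N)'
Final: (((H,D,P,Q),K,B),N);

Answer: (((H,D,P,Q),K,B),N);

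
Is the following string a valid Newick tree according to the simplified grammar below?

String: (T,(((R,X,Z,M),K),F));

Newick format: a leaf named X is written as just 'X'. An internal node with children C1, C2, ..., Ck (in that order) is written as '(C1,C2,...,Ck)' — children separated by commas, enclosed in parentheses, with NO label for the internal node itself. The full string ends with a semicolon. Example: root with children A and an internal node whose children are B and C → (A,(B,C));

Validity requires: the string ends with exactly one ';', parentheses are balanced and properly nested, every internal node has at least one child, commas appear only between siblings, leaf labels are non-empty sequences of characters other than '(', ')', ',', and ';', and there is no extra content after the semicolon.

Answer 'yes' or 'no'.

Input: (T,(((R,X,Z,M),K),F));
Paren balance: 4 '(' vs 4 ')' OK
Ends with single ';': True
Full parse: OK
Valid: True

Answer: yes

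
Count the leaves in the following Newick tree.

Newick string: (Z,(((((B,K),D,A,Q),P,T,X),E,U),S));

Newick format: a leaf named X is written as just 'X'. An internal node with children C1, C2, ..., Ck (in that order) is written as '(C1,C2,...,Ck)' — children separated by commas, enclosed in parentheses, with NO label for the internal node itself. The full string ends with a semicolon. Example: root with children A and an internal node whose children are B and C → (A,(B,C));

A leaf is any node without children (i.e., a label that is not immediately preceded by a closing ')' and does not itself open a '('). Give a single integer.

Answer: 12

Derivation:
Newick: (Z,(((((B,K),D,A,Q),P,T,X),E,U),S));
Scan left-to-right; a leaf is any maximal label run not followed by '(':
  pos 1: leaf 'Z' → count = 1
  pos 8: leaf 'B' → count = 2
  pos 10: leaf 'K' → count = 3
  pos 13: leaf 'D' → count = 4
  pos 15: leaf 'A' → count = 5
  pos 17: leaf 'Q' → count = 6
  pos 20: leaf 'P' → count = 7
  pos 22: leaf 'T' → count = 8
  pos 24: leaf 'X' → count = 9
  pos 27: leaf 'E' → count = 10
  pos 29: leaf 'U' → count = 11
  pos 32: leaf 'S' → count = 12
Total leaves: 12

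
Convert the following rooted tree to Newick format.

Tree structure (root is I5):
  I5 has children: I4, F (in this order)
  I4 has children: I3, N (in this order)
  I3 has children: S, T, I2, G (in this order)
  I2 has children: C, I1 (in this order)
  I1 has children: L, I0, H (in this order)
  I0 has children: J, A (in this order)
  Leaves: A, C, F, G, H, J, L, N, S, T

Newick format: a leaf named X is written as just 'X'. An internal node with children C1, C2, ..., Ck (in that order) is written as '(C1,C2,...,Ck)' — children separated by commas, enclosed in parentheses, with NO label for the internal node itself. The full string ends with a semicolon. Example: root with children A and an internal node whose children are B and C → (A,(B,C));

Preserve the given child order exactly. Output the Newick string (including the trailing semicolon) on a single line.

internal I5 with children ['I4', 'F']
  internal I4 with children ['I3', 'N']
    internal I3 with children ['S', 'T', 'I2', 'G']
      leaf 'S' → 'S'
      leaf 'T' → 'T'
      internal I2 with children ['C', 'I1']
        leaf 'C' → 'C'
        internal I1 with children ['L', 'I0', 'H']
          leaf 'L' → 'L'
          internal I0 with children ['J', 'A']
            leaf 'J' → 'J'
            leaf 'A' → 'A'
          → '(J,A)'
          leaf 'H' → 'H'
        → '(L,(J,A),H)'
      → '(C,(L,(J,A),H))'
      leaf 'G' → 'G'
    → '(S,T,(C,(L,(J,A),H)),G)'
    leaf 'N' → 'N'
  → '((S,T,(C,(L,(J,A),H)),G),N)'
  leaf 'F' → 'F'
→ '(((S,T,(C,(L,(J,A),H)),G),N),F)'
Final: (((S,T,(C,(L,(J,A),H)),G),N),F);

Answer: (((S,T,(C,(L,(J,A),H)),G),N),F);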